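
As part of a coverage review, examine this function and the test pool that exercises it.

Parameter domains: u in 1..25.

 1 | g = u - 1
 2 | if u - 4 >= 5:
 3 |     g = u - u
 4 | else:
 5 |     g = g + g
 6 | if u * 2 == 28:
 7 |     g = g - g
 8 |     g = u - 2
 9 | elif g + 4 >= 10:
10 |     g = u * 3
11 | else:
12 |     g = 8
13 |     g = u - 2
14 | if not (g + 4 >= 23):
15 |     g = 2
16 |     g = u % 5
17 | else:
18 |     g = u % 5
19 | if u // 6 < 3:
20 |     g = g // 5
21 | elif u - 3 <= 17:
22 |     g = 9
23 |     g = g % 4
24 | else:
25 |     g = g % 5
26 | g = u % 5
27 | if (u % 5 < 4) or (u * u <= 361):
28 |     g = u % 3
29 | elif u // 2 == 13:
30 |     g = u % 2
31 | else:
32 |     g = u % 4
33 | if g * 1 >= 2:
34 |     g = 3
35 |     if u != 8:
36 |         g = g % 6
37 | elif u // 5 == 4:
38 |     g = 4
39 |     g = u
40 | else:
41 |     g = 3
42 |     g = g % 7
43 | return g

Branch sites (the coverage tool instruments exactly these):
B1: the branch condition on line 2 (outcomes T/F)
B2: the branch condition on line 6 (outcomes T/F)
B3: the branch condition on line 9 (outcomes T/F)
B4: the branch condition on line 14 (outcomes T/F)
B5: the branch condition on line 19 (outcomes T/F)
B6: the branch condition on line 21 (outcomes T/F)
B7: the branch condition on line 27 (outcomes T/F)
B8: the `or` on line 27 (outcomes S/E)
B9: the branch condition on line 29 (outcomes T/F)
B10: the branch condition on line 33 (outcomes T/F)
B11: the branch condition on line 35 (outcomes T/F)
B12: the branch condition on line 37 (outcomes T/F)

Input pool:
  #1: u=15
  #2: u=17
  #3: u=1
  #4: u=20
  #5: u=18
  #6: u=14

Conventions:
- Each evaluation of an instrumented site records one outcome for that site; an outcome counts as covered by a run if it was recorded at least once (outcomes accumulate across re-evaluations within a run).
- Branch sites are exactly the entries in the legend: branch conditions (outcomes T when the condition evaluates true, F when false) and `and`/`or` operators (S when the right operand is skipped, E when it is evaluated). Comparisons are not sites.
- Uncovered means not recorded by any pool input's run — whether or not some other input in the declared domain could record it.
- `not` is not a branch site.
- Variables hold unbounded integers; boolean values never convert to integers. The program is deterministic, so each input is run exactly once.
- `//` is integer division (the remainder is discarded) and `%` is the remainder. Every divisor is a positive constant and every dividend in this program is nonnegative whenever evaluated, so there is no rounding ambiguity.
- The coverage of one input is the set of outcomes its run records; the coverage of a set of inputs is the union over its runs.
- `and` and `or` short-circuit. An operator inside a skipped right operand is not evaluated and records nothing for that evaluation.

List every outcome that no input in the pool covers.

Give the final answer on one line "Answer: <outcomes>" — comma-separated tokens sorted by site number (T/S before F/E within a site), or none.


#1 (u=15) -> covered: B1=T, B2=F, B3=F, B4=T, B5=T, B7=T, B8=S, B10=F, B12=F
#2 (u=17) -> covered: B1=T, B2=F, B3=F, B4=T, B5=T, B7=T, B8=S, B10=T, B11=T
#3 (u=1) -> covered: B1=F, B2=F, B3=F, B4=T, B5=T, B7=T, B8=S, B10=F, B12=F
#4 (u=20) -> covered: B1=T, B2=F, B3=F, B4=T, B5=F, B6=T, B7=T, B8=S, B10=T, B11=T
#5 (u=18) -> covered: B1=T, B2=F, B3=F, B4=T, B5=F, B6=T, B7=T, B8=S, B10=F, B12=F
#6 (u=14) -> covered: B1=T, B2=T, B4=T, B5=T, B7=T, B8=E, B10=T, B11=T
union over the pool: B1=T, B1=F, B2=T, B2=F, B3=F, B4=T, B5=T, B5=F, B6=T, B7=T, B8=S, B8=E, B10=T, B10=F, B11=T, B12=F
uncovered (8 of 24): B3=T, B4=F, B6=F, B7=F, B9=T, B9=F, B11=F, B12=T
Answer: B3=T, B4=F, B6=F, B7=F, B9=T, B9=F, B11=F, B12=T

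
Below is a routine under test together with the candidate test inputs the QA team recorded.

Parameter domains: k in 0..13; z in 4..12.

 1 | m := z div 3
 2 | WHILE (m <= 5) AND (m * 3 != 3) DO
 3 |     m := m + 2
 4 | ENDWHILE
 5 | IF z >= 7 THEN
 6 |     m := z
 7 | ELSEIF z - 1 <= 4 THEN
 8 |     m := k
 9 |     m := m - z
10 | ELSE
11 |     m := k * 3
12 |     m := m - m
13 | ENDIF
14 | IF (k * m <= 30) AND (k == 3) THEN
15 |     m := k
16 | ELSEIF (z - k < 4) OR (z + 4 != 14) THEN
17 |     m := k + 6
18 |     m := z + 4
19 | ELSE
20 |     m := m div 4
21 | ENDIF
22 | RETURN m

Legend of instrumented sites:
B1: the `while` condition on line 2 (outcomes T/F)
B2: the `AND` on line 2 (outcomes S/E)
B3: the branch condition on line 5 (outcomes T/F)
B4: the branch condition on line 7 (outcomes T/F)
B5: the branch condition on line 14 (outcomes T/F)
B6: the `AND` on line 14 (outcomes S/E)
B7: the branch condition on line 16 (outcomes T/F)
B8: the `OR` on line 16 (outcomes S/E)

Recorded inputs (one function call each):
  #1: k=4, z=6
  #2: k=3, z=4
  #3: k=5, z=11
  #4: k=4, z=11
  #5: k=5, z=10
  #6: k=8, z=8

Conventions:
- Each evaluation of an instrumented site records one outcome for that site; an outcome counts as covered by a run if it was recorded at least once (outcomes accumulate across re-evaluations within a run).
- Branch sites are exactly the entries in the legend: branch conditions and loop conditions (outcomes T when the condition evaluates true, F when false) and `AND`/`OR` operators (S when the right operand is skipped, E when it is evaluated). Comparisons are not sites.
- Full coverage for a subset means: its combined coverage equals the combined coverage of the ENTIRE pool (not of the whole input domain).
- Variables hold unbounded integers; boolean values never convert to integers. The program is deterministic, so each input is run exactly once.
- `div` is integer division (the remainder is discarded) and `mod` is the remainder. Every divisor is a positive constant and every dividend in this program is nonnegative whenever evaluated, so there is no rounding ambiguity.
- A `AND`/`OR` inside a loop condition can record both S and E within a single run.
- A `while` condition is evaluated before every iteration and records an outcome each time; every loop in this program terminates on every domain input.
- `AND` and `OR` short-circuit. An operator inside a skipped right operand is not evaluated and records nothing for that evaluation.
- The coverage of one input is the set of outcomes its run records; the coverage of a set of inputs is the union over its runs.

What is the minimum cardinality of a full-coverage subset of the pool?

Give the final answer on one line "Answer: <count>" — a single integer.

run #1 (k=4, z=6) records B1=T, B1=F, B2=S, B2=E, B3=F, B4=F, B5=F, B6=E, B7=T, B8=S
run #2 (k=3, z=4) records B1=F, B2=E, B3=F, B4=T, B5=T, B6=E
run #3 (k=5, z=11) records B1=T, B1=F, B2=S, B2=E, B3=T, B5=F, B6=S, B7=T, B8=E
run #4 (k=4, z=11) records B1=T, B1=F, B2=S, B2=E, B3=T, B5=F, B6=S, B7=T, B8=E
run #5 (k=5, z=10) records B1=T, B1=F, B2=S, B2=E, B3=T, B5=F, B6=S, B7=F, B8=E
run #6 (k=8, z=8) records B1=T, B1=F, B2=S, B2=E, B3=T, B5=F, B6=S, B7=T, B8=S
pool-wide coverage (16 outcomes): B1=T, B1=F, B2=S, B2=E, B3=T, B3=F, B4=T, B4=F, B5=T, B5=F, B6=S, B6=E, B7=T, B7=F, B8=S, B8=E
checked all size-1 subsets: none covers 16 outcomes (max 10/16)
checked all size-2 subsets: none covers 16 outcomes (max 14/16)
size 3: inputs {1, 2, 5} cover all 16 outcomes, and no lexicographically smaller subset of this size does

Answer: 3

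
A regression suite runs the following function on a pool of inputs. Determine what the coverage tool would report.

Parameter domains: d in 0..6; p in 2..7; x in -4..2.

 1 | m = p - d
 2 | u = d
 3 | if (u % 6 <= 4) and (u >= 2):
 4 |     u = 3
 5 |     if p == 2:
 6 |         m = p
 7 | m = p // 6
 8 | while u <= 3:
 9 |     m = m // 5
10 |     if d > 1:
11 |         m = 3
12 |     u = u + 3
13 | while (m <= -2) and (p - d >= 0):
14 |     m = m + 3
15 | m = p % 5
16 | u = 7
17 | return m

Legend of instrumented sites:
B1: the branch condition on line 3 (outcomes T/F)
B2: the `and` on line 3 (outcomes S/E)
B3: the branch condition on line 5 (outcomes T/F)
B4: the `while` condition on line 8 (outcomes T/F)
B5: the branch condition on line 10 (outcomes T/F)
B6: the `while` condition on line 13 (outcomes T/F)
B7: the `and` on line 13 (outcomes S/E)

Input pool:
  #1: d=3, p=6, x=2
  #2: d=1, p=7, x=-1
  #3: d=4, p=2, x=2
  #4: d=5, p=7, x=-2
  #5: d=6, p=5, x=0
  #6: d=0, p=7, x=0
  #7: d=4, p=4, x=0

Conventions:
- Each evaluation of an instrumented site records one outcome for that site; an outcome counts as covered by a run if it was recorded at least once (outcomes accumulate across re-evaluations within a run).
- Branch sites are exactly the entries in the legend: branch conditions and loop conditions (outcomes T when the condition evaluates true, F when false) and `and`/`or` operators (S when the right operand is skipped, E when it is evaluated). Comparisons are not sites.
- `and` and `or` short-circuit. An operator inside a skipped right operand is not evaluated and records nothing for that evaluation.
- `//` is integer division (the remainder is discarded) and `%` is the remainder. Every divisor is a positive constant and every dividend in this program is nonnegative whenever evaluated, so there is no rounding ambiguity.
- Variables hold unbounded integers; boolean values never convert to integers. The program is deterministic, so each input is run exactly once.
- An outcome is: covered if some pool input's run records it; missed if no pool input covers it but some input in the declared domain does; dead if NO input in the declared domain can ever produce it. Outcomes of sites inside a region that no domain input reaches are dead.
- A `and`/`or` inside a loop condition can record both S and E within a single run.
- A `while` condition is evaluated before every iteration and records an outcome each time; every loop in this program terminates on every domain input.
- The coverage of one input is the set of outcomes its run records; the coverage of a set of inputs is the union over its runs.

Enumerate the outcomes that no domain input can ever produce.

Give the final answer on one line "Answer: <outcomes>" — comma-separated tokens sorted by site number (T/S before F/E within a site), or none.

checking every outcome against all 294 domain inputs:
  B6=T: unreachable across the whole domain -> dead
  B7=E: unreachable across the whole domain -> dead
  reachable outcomes have witnesses, e.g. B1=T (e.g. d=2, p=2, x=-4), B1=F (e.g. d=0, p=2, x=-4), B2=S (e.g. d=5, p=2, x=-4), B2=E (e.g. d=0, p=2, x=-4)

Answer: B6=T, B7=E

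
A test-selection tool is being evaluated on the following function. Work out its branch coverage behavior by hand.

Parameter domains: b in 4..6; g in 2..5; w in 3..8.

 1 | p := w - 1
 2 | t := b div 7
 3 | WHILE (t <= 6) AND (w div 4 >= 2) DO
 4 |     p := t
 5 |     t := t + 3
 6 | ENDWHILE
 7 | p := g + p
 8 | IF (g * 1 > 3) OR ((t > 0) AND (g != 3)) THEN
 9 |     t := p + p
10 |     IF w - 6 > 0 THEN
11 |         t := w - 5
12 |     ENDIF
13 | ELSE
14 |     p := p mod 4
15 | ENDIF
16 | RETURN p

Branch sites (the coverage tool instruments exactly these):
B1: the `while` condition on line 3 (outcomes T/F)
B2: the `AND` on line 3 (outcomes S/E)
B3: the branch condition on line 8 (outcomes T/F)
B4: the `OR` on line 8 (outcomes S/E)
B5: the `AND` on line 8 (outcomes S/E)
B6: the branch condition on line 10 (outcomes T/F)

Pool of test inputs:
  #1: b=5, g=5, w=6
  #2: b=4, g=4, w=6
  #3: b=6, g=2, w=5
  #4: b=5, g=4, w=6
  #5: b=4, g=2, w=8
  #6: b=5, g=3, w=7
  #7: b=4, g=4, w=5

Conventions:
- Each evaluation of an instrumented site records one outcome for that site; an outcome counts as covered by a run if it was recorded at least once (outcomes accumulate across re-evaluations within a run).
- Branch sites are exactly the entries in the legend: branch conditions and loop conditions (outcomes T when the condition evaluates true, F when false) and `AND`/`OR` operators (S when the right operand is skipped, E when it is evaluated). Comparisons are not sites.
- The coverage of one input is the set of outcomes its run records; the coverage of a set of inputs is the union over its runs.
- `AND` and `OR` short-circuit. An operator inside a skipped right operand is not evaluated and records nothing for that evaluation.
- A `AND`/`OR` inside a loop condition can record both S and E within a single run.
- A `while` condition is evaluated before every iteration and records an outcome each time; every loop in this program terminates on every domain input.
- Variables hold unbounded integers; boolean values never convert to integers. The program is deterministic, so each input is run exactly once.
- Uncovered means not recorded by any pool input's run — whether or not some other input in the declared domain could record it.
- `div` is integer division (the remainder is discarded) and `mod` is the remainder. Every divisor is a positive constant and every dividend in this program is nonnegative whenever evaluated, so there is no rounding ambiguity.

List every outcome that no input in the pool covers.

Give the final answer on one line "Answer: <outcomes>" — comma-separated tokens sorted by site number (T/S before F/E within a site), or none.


run #1 (b=5, g=5, w=6) runs B2->E, B1->F, B4->S, B3->T, B6->F; records B1=F, B2=E, B3=T, B4=S, B6=F
run #2 (b=4, g=4, w=6) runs B2->E, B1->F, B4->S, B3->T, B6->F; records B1=F, B2=E, B3=T, B4=S, B6=F
run #3 (b=6, g=2, w=5) runs B2->E, B1->F, B4->E, B5->S, B3->F; records B1=F, B2=E, B3=F, B4=E, B5=S
run #4 (b=5, g=4, w=6) runs B2->E, B1->F, B4->S, B3->T, B6->F; records B1=F, B2=E, B3=T, B4=S, B6=F
run #5 (b=4, g=2, w=8) runs B2->E, B1->T, B2->E, B1->T, B2->E, B1->T, B2->S, B1->F, B4->E, B5->E, B3->T, B6->T; records B1=T, B1=F, B2=S, B2=E, B3=T, B4=E, B5=E, B6=T
run #6 (b=5, g=3, w=7) runs B2->E, B1->F, B4->E, B5->S, B3->F; records B1=F, B2=E, B3=F, B4=E, B5=S
run #7 (b=4, g=4, w=5) runs B2->E, B1->F, B4->S, B3->T, B6->F; records B1=F, B2=E, B3=T, B4=S, B6=F
union over the pool: B1=T, B1=F, B2=S, B2=E, B3=T, B3=F, B4=S, B4=E, B5=S, B5=E, B6=T, B6=F
uncovered (0 of 12): none
Answer: none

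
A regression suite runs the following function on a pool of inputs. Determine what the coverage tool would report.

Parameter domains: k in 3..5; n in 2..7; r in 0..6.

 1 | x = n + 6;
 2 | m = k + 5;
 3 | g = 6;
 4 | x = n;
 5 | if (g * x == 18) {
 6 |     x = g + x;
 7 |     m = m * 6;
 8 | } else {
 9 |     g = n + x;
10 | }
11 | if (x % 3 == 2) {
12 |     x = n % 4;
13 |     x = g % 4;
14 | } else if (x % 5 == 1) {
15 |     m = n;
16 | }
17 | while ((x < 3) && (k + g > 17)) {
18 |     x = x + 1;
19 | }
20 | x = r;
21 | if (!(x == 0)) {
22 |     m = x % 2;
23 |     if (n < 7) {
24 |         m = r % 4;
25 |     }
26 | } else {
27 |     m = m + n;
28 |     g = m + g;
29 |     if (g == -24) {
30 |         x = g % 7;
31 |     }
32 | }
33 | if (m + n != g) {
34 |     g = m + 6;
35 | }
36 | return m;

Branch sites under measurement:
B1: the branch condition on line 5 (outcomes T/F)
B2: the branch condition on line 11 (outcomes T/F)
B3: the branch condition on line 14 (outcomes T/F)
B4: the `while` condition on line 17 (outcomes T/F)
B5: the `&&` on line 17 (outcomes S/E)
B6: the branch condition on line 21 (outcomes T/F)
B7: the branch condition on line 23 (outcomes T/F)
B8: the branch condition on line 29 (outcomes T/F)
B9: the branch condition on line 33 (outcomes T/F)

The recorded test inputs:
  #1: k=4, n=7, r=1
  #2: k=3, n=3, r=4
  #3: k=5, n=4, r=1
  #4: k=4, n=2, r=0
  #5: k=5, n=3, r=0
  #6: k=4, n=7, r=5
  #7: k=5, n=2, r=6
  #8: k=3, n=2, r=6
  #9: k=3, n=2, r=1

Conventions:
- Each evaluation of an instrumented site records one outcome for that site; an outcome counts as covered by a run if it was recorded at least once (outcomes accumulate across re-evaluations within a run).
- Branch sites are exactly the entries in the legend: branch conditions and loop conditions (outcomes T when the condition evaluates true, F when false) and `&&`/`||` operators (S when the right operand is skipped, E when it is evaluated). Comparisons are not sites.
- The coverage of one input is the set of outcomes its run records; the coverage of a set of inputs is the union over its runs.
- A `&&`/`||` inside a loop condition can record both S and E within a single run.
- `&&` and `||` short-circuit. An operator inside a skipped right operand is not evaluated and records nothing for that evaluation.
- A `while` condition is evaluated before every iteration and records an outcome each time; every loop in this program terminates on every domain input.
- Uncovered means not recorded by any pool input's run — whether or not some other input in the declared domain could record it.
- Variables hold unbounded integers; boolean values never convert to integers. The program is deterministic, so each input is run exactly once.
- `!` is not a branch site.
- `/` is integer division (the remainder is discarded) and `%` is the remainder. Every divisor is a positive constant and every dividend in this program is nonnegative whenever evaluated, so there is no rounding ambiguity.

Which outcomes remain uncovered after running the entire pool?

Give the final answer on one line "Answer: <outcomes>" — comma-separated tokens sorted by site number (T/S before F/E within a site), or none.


input #1 (k=4, n=7, r=1): events B1->F, B2->F, B3->F, B5->S, B4->F, B6->T, B7->F, B9->T; covers B1=F, B2=F, B3=F, B4=F, B5=S, B6=T, B7=F, B9=T
input #2 (k=3, n=3, r=4): events B1->T, B2->F, B3->F, B5->S, B4->F, B6->T, B7->T, B9->T; covers B1=T, B2=F, B3=F, B4=F, B5=S, B6=T, B7=T, B9=T
input #3 (k=5, n=4, r=1): events B1->F, B2->F, B3->F, B5->S, B4->F, B6->T, B7->T, B9->T; covers B1=F, B2=F, B3=F, B4=F, B5=S, B6=T, B7=T, B9=T
input #4 (k=4, n=2, r=0): events B1->F, B2->T, B5->E, B4->F, B6->F, B8->F, B9->T; covers B1=F, B2=T, B4=F, B5=E, B6=F, B8=F, B9=T
input #5 (k=5, n=3, r=0): events B1->T, B2->F, B3->F, B5->S, B4->F, B6->F, B8->F, B9->T; covers B1=T, B2=F, B3=F, B4=F, B5=S, B6=F, B8=F, B9=T
input #6 (k=4, n=7, r=5): events B1->F, B2->F, B3->F, B5->S, B4->F, B6->T, B7->F, B9->T; covers B1=F, B2=F, B3=F, B4=F, B5=S, B6=T, B7=F, B9=T
input #7 (k=5, n=2, r=6): events B1->F, B2->T, B5->E, B4->F, B6->T, B7->T, B9->F; covers B1=F, B2=T, B4=F, B5=E, B6=T, B7=T, B9=F
input #8 (k=3, n=2, r=6): events B1->F, B2->T, B5->E, B4->F, B6->T, B7->T, B9->F; covers B1=F, B2=T, B4=F, B5=E, B6=T, B7=T, B9=F
input #9 (k=3, n=2, r=1): events B1->F, B2->T, B5->E, B4->F, B6->T, B7->T, B9->T; covers B1=F, B2=T, B4=F, B5=E, B6=T, B7=T, B9=T
union over the pool: B1=T, B1=F, B2=T, B2=F, B3=F, B4=F, B5=S, B5=E, B6=T, B6=F, B7=T, B7=F, B8=F, B9=T, B9=F
uncovered (3 of 18): B3=T, B4=T, B8=T
Answer: B3=T, B4=T, B8=T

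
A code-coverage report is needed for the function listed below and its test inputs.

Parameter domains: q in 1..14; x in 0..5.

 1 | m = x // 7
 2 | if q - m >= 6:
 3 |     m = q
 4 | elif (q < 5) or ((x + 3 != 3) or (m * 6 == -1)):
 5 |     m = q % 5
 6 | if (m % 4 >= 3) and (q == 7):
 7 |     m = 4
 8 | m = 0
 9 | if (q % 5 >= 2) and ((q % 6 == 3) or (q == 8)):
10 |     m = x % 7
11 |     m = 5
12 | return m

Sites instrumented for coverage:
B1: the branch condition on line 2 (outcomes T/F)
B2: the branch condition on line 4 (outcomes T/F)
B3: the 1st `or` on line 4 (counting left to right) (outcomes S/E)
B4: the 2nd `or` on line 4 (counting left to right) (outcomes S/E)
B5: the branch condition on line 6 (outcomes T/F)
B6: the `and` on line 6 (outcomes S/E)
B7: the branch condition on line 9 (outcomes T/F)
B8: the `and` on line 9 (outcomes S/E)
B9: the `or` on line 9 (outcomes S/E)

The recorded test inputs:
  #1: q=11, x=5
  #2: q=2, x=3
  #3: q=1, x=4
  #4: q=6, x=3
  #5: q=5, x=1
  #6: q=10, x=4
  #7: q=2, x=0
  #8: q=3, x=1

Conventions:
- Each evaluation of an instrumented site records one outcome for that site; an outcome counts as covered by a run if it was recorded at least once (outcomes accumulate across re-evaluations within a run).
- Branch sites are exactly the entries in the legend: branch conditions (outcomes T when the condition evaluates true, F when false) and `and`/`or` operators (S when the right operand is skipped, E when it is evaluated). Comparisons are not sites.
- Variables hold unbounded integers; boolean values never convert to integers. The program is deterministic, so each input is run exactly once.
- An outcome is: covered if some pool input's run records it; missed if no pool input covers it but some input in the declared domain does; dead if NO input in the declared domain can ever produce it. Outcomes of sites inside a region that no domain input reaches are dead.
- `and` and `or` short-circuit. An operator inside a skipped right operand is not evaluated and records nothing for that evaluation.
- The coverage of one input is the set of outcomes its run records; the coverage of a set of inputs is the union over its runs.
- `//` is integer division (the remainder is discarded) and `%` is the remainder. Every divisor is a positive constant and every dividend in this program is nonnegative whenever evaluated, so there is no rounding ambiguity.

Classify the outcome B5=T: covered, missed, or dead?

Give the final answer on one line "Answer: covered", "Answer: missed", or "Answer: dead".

no pool input records B5=T
but domain input (q=7, x=0) does record it -> reachable, so missed

Answer: missed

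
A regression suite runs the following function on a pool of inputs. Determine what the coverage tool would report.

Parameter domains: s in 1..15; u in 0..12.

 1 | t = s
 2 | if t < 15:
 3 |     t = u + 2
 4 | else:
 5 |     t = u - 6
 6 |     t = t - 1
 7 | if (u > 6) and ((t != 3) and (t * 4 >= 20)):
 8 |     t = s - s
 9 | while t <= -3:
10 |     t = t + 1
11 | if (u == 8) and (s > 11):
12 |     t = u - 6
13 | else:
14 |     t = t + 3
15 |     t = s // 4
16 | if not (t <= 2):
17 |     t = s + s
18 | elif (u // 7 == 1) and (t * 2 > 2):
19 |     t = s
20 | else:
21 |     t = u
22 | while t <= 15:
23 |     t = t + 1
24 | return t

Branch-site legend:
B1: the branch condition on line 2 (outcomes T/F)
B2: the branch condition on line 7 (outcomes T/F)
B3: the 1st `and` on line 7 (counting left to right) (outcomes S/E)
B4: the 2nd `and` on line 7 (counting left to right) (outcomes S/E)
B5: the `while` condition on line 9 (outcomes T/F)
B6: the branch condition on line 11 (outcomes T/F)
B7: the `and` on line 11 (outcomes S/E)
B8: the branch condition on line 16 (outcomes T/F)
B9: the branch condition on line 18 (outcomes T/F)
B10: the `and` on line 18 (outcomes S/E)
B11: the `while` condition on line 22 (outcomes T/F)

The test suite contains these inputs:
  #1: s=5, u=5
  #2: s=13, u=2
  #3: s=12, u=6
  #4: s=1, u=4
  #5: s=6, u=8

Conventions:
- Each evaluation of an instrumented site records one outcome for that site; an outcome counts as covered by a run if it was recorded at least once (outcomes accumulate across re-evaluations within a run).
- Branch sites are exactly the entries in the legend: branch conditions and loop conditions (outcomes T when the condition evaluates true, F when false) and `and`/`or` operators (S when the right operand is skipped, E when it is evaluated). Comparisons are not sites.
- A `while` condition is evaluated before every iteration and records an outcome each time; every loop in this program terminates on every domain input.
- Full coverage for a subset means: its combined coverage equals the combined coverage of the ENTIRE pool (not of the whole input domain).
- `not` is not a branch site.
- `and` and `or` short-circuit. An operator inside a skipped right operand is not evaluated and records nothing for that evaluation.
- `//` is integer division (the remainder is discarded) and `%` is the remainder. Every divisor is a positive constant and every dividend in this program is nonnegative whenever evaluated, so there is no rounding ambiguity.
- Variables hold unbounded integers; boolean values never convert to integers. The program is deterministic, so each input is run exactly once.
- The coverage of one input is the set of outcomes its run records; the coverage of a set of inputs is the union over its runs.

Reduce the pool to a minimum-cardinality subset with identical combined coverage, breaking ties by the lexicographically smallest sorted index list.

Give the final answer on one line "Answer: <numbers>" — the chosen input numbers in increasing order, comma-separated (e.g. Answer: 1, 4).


test 1 (s=5, u=5) fires B1->T, B3->S, B2->F, B5->F, B7->S, B6->F, B8->F, B10->S, B9->F, B11->T, B11->T, B11->T, B11->T, B11->T, ...; hits B1=T, B2=F, B3=S, B5=F, B6=F, B7=S, B8=F, B9=F, B10=S, B11=T, B11=F
test 2 (s=13, u=2) fires B1->T, B3->S, B2->F, B5->F, B7->S, B6->F, B8->T, B11->F; hits B1=T, B2=F, B3=S, B5=F, B6=F, B7=S, B8=T, B11=F
test 3 (s=12, u=6) fires B1->T, B3->S, B2->F, B5->F, B7->S, B6->F, B8->T, B11->F; hits B1=T, B2=F, B3=S, B5=F, B6=F, B7=S, B8=T, B11=F
test 4 (s=1, u=4) fires B1->T, B3->S, B2->F, B5->F, B7->S, B6->F, B8->F, B10->S, B9->F, B11->T, B11->T, B11->T, B11->T, B11->T, ...; hits B1=T, B2=F, B3=S, B5=F, B6=F, B7=S, B8=F, B9=F, B10=S, B11=T, B11=F
test 5 (s=6, u=8) fires B1->T, B3->E, B4->E, B2->T, B5->F, B7->E, B6->F, B8->F, B10->E, B9->F, B11->T, B11->T, B11->T, B11->T, ...; hits B1=T, B2=T, B3=E, B4=E, B5=F, B6=F, B7=E, B8=F, B9=F, B10=E, B11=T, B11=F
pool-wide coverage (17 outcomes): B1=T, B2=T, B2=F, B3=S, B3=E, B4=E, B5=F, B6=F, B7=S, B7=E, B8=T, B8=F, B9=F, B10=S, B10=E, B11=T, B11=F
no size-1 subset reaches all 17 outcomes (best union: 12/17)
no size-2 subset reaches all 17 outcomes (best union: 16/17)
size 3: inputs {1, 2, 5} cover all 17 outcomes, and no lexicographically smaller subset of this size does
Answer: 1, 2, 5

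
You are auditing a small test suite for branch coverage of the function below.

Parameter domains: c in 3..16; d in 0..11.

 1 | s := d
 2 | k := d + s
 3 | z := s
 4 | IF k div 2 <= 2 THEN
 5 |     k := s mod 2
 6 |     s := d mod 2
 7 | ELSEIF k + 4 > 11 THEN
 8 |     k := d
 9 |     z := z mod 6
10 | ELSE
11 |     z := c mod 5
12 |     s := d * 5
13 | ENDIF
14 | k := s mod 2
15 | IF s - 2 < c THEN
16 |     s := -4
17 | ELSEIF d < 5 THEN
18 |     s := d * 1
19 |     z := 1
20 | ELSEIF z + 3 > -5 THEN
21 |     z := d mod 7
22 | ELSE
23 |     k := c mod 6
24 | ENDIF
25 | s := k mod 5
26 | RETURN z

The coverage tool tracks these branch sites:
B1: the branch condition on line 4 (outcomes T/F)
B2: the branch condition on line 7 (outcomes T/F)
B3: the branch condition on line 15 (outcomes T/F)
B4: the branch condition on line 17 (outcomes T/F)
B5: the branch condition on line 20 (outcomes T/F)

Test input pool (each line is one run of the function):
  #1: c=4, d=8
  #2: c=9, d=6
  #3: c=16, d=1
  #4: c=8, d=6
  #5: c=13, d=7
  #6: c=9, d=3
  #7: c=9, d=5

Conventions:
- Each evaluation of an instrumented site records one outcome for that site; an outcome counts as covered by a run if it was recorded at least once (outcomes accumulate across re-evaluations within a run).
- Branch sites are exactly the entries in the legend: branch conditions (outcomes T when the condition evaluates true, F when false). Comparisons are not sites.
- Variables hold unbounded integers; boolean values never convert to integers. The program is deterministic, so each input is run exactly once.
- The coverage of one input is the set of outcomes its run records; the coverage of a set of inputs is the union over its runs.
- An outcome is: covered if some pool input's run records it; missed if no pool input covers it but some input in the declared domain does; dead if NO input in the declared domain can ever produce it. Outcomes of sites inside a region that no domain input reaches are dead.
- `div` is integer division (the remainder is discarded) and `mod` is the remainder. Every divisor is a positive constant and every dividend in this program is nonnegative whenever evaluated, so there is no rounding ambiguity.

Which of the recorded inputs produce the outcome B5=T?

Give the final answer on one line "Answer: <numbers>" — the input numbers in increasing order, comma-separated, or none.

input #1 (c=4, d=8): hits B5=T
input #2 (c=9, d=6): never hits B5=T
input #3 (c=16, d=1): never hits B5=T
input #4 (c=8, d=6): never hits B5=T
input #5 (c=13, d=7): never hits B5=T
input #6 (c=9, d=3): never hits B5=T
input #7 (c=9, d=5): never hits B5=T

Answer: 1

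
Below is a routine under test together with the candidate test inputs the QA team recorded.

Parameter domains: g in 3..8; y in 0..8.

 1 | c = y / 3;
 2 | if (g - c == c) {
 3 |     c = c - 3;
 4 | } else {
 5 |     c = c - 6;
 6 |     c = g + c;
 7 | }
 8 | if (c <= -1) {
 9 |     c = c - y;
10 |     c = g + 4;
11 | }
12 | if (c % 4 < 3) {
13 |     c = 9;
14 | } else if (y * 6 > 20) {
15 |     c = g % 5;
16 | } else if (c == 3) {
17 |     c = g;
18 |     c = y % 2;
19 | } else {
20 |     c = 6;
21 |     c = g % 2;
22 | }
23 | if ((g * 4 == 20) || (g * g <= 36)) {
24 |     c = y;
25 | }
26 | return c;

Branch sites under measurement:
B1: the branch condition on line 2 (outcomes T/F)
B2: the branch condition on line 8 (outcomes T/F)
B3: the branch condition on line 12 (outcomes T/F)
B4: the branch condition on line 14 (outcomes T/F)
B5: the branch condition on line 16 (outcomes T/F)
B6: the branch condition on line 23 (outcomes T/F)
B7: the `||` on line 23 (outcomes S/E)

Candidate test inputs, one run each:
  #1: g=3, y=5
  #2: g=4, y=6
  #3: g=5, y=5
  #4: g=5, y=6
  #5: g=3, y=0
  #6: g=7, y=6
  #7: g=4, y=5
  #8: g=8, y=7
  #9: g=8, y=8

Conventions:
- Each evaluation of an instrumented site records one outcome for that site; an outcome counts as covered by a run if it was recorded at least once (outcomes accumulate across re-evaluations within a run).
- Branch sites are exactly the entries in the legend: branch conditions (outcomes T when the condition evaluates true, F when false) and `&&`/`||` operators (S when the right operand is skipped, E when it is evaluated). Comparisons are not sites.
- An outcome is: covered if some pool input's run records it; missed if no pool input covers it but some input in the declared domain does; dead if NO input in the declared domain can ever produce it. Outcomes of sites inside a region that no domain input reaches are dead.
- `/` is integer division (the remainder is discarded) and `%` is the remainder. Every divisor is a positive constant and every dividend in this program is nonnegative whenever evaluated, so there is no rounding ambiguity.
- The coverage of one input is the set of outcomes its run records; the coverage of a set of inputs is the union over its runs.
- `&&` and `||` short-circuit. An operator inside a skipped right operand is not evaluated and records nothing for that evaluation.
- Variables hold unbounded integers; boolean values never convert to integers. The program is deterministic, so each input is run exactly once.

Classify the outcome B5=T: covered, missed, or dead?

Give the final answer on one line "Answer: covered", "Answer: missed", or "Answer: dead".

no pool input records B5=T
but domain input (g=8, y=3) does record it -> reachable, so missed

Answer: missed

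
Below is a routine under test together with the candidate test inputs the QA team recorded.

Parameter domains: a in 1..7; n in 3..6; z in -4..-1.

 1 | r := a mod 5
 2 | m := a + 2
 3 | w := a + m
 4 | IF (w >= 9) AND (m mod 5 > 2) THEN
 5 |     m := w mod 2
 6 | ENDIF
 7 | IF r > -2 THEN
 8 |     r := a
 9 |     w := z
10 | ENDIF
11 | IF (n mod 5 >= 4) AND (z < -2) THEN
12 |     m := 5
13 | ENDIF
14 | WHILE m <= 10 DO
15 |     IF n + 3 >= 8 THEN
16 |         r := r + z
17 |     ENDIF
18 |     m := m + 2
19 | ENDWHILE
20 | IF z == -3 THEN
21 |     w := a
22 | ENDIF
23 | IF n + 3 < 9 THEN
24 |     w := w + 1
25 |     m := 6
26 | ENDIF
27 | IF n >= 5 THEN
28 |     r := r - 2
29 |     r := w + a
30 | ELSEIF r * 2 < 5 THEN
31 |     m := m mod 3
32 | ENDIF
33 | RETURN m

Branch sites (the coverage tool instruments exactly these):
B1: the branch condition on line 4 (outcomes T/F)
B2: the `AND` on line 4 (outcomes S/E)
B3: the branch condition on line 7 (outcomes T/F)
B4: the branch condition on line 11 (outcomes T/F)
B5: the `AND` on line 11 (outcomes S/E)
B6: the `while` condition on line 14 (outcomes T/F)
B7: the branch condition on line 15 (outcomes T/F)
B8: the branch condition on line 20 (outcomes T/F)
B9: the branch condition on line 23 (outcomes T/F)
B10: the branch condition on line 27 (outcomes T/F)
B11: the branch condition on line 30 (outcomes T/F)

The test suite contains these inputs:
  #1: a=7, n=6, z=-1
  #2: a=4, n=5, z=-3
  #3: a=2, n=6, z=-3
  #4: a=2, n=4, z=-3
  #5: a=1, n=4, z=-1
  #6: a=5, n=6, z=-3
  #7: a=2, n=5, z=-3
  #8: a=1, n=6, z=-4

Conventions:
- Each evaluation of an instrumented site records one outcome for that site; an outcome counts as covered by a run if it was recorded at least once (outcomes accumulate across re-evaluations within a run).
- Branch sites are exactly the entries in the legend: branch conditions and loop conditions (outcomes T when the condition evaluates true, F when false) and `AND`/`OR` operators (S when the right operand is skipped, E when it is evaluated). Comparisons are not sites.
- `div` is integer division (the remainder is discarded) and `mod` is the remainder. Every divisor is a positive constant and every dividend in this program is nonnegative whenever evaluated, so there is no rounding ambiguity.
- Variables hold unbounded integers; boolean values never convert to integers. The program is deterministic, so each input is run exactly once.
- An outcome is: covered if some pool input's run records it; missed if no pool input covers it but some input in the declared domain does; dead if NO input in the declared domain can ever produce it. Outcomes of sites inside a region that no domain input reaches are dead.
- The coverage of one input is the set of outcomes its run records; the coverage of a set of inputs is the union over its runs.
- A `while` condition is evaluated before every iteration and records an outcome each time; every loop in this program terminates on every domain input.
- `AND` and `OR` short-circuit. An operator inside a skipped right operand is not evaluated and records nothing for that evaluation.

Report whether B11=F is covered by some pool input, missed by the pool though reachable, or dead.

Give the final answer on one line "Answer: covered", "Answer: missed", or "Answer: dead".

no pool input records B11=F
but domain input (a=3, n=3, z=-4) does record it -> reachable, so missed

Answer: missed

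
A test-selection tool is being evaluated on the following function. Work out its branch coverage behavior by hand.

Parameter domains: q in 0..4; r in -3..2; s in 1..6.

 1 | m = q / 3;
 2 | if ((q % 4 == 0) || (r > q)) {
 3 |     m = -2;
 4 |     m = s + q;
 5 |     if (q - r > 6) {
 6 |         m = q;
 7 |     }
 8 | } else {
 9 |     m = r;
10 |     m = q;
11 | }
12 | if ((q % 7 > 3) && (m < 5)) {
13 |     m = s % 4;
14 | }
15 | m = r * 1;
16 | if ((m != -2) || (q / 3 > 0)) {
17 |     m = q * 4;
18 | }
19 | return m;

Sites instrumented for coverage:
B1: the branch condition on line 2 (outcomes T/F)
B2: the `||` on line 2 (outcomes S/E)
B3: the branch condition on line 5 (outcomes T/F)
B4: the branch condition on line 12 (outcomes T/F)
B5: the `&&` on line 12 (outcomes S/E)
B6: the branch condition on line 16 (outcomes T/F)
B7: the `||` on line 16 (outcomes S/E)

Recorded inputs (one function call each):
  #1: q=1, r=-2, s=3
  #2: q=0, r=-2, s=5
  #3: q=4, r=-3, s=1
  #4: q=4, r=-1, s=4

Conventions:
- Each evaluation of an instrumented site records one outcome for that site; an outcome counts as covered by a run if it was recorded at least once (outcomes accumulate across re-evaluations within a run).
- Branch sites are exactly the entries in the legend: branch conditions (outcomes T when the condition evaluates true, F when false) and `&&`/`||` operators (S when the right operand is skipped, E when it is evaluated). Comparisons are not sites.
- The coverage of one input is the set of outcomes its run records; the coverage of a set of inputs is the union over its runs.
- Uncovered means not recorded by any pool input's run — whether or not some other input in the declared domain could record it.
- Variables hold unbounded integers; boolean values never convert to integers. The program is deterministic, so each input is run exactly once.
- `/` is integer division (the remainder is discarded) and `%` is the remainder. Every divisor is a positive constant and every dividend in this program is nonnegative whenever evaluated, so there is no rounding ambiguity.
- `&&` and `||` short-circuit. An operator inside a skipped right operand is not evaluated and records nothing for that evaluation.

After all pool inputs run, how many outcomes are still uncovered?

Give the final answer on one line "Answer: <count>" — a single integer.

run #1 (q=1, r=-2, s=3) runs B2->E, B1->F, B5->S, B4->F, B7->E, B6->F; records B1=F, B2=E, B4=F, B5=S, B6=F, B7=E
run #2 (q=0, r=-2, s=5) runs B2->S, B1->T, B3->F, B5->S, B4->F, B7->E, B6->F; records B1=T, B2=S, B3=F, B4=F, B5=S, B6=F, B7=E
run #3 (q=4, r=-3, s=1) runs B2->S, B1->T, B3->T, B5->E, B4->T, B7->S, B6->T; records B1=T, B2=S, B3=T, B4=T, B5=E, B6=T, B7=S
run #4 (q=4, r=-1, s=4) runs B2->S, B1->T, B3->F, B5->E, B4->F, B7->S, B6->T; records B1=T, B2=S, B3=F, B4=F, B5=E, B6=T, B7=S
union over the pool: B1=T, B1=F, B2=S, B2=E, B3=T, B3=F, B4=T, B4=F, B5=S, B5=E, B6=T, B6=F, B7=S, B7=E
uncovered (0 of 14): none

Answer: 0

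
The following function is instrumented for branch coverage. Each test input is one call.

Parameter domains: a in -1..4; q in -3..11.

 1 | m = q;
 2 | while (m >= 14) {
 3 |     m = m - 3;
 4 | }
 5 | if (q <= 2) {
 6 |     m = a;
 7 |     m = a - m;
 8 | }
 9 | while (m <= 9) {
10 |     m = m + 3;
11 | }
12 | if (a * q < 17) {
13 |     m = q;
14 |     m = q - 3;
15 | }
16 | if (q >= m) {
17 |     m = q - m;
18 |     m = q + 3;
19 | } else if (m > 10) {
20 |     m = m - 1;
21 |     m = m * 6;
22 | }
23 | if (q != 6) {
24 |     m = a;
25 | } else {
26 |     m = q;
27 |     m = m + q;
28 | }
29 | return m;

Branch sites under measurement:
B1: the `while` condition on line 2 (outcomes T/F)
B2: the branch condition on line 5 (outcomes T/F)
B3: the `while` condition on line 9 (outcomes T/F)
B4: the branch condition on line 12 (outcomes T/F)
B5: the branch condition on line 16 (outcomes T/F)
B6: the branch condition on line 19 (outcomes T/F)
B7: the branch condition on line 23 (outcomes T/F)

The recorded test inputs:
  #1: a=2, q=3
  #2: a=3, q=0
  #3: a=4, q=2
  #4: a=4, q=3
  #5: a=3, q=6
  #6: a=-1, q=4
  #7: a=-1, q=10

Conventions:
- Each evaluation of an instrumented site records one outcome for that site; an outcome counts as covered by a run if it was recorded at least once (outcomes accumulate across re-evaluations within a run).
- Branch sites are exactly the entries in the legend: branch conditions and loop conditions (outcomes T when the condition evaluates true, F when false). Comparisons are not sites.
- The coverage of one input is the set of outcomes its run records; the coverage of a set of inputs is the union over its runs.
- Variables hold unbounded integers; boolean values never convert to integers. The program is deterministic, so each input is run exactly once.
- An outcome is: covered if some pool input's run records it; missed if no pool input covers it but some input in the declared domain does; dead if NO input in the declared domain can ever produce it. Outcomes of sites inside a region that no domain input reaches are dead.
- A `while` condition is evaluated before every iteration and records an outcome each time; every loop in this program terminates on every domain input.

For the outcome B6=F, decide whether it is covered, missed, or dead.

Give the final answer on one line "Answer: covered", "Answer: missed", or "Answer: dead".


no pool input records B6=F
but domain input (a=3, q=7) does record it -> reachable, so missed
Answer: missed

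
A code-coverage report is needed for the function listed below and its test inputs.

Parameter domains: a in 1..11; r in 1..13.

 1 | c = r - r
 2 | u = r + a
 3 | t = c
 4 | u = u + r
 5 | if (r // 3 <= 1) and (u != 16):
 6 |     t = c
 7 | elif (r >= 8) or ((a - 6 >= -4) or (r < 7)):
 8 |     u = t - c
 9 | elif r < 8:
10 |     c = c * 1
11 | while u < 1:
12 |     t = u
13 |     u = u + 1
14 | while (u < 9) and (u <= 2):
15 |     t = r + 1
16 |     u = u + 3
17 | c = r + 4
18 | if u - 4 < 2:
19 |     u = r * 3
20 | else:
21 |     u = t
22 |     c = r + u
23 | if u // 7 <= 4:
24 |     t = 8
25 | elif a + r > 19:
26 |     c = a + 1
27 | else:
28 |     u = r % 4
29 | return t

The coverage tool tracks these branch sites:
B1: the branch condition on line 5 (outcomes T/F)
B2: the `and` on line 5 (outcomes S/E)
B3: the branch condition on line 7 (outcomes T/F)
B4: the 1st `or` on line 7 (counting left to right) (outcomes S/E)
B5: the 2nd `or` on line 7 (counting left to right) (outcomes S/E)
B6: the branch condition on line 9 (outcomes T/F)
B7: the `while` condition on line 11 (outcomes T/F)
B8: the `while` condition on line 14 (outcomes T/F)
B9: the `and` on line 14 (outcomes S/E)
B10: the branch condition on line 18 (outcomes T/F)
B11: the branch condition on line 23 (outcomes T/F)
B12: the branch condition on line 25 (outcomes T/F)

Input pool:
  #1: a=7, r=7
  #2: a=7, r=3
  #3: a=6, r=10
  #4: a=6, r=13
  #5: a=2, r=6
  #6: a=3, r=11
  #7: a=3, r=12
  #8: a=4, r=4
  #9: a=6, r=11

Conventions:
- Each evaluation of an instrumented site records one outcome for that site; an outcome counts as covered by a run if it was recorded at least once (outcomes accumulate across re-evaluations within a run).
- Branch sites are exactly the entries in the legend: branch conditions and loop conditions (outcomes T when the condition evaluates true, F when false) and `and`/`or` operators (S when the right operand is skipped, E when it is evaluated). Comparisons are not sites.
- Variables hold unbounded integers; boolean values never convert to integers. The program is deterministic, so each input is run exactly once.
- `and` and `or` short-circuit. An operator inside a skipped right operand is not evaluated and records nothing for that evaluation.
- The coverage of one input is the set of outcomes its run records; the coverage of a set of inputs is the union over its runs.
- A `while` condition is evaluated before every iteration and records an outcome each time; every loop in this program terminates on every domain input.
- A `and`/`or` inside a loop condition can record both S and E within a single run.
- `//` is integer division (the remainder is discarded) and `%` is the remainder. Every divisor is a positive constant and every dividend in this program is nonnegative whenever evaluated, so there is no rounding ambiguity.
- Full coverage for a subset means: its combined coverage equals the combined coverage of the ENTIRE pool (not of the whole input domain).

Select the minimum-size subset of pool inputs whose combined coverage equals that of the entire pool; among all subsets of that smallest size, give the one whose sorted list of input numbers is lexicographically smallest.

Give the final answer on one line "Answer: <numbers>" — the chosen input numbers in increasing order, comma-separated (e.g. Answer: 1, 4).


run #1 (a=7, r=7) runs B2->S, B1->F, B4->E, B5->S, B3->T, B7->T, B7->F, B9->E, B8->T, B9->E, B8->F, B10->T, B11->T; records B1=F, B2=S, B3=T, B4=E, B5=S, B7=T, B7=F, B8=T, B8=F, B9=E, B10=T, B11=T
run #2 (a=7, r=3) runs B2->E, B1->T, B7->F, B9->S, B8->F, B10->F, B11->T; records B1=T, B2=E, B7=F, B8=F, B9=S, B10=F, B11=T
run #3 (a=6, r=10) runs B2->S, B1->F, B4->S, B3->T, B7->T, B7->F, B9->E, B8->T, B9->E, B8->F, B10->T, B11->T; records B1=F, B2=S, B3=T, B4=S, B7=T, B7=F, B8=T, B8=F, B9=E, B10=T, B11=T
run #4 (a=6, r=13) runs B2->S, B1->F, B4->S, B3->T, B7->T, B7->F, B9->E, B8->T, B9->E, B8->F, B10->T, B11->F, B12->F; records B1=F, B2=S, B3=T, B4=S, B7=T, B7=F, B8=T, B8=F, B9=E, B10=T, B11=F, B12=F
run #5 (a=2, r=6) runs B2->S, B1->F, B4->E, B5->S, B3->T, B7->T, B7->F, B9->E, B8->T, B9->E, B8->F, B10->T, B11->T; records B1=F, B2=S, B3=T, B4=E, B5=S, B7=T, B7=F, B8=T, B8=F, B9=E, B10=T, B11=T
run #6 (a=3, r=11) runs B2->S, B1->F, B4->S, B3->T, B7->T, B7->F, B9->E, B8->T, B9->E, B8->F, B10->T, B11->T; records B1=F, B2=S, B3=T, B4=S, B7=T, B7=F, B8=T, B8=F, B9=E, B10=T, B11=T
run #7 (a=3, r=12) runs B2->S, B1->F, B4->S, B3->T, B7->T, B7->F, B9->E, B8->T, B9->E, B8->F, B10->T, B11->F, B12->F; records B1=F, B2=S, B3=T, B4=S, B7=T, B7=F, B8=T, B8=F, B9=E, B10=T, B11=F, B12=F
run #8 (a=4, r=4) runs B2->E, B1->T, B7->F, B9->S, B8->F, B10->F, B11->T; records B1=T, B2=E, B7=F, B8=F, B9=S, B10=F, B11=T
run #9 (a=6, r=11) runs B2->S, B1->F, B4->S, B3->T, B7->T, B7->F, B9->E, B8->T, B9->E, B8->F, B10->T, B11->T; records B1=F, B2=S, B3=T, B4=S, B7=T, B7=F, B8=T, B8=F, B9=E, B10=T, B11=T
union over all inputs: B1=T, B1=F, B2=S, B2=E, B3=T, B4=S, B4=E, B5=S, B7=T, B7=F, B8=T, B8=F, B9=S, B9=E, B10=T, B10=F, B11=T, B11=F, B12=F (19 outcomes)
size 1 is not enough: best union over all size-1 subsets is 12/19
size 2 is not enough: best union over all size-2 subsets is 17/19
at size 3, {1, 2, 4} reaches all 19 outcomes; every lexicographically earlier size-3 subset fails
Answer: 1, 2, 4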